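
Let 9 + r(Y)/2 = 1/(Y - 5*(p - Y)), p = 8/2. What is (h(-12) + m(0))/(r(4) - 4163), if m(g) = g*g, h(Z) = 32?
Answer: -64/8361 ≈ -0.0076546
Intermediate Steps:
p = 4 (p = 8*(½) = 4)
m(g) = g²
r(Y) = -18 + 2/(-20 + 6*Y) (r(Y) = -18 + 2/(Y - 5*(4 - Y)) = -18 + 2/(Y + (-20 + 5*Y)) = -18 + 2/(-20 + 6*Y))
(h(-12) + m(0))/(r(4) - 4163) = (32 + 0²)/((181 - 54*4)/(-10 + 3*4) - 4163) = (32 + 0)/((181 - 216)/(-10 + 12) - 4163) = 32/(-35/2 - 4163) = 32/(-8361/2) = 32*(-2/8361) = -64/8361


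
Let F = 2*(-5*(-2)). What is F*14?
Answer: 280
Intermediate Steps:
F = 20 (F = 2*10 = 20)
F*14 = 20*14 = 280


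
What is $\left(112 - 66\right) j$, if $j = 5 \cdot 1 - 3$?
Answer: $92$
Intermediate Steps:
$j = 2$ ($j = 5 - 3 = 2$)
$\left(112 - 66\right) j = \left(112 - 66\right) 2 = 46 \cdot 2 = 92$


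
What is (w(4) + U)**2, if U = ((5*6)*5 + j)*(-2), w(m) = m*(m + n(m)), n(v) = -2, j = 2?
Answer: 87616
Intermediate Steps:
w(m) = m*(-2 + m) (w(m) = m*(m - 2) = m*(-2 + m))
U = -304 (U = ((5*6)*5 + 2)*(-2) = (30*5 + 2)*(-2) = (150 + 2)*(-2) = 152*(-2) = -304)
(w(4) + U)**2 = (4*(-2 + 4) - 304)**2 = (4*2 - 304)**2 = (8 - 304)**2 = (-296)**2 = 87616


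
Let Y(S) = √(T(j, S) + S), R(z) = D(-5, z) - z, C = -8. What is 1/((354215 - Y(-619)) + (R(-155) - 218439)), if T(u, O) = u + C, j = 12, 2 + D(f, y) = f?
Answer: 45308/6158444797 + I*√615/18475334391 ≈ 7.3571e-6 + 1.3423e-9*I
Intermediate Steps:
D(f, y) = -2 + f
R(z) = -7 - z (R(z) = (-2 - 5) - z = -7 - z)
T(u, O) = -8 + u (T(u, O) = u - 8 = -8 + u)
Y(S) = √(4 + S) (Y(S) = √((-8 + 12) + S) = √(4 + S))
1/((354215 - Y(-619)) + (R(-155) - 218439)) = 1/((354215 - √(4 - 619)) + ((-7 - 1*(-155)) - 218439)) = 1/((354215 - √(-615)) + ((-7 + 155) - 218439)) = 1/((354215 - I*√615) + (148 - 218439)) = 1/((354215 - I*√615) - 218291) = 1/(135924 - I*√615)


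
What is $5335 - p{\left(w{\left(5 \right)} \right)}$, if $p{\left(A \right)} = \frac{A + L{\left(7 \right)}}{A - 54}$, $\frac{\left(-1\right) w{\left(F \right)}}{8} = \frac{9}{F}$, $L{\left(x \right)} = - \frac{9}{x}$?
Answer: $\frac{1419049}{266} \approx 5334.8$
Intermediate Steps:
$w{\left(F \right)} = - \frac{72}{F}$ ($w{\left(F \right)} = - 8 \frac{9}{F} = - \frac{72}{F}$)
$p{\left(A \right)} = \frac{- \frac{9}{7} + A}{-54 + A}$ ($p{\left(A \right)} = \frac{A - \frac{9}{7}}{A - 54} = \frac{A - \frac{9}{7}}{-54 + A} = \frac{- \frac{9}{7} + A}{-54 + A}$)
$5335 - p{\left(w{\left(5 \right)} \right)} = 5335 - \frac{- \frac{9}{7} - \frac{72}{5}}{-54 - \frac{72}{5}} = 5335 - \frac{1}{- \frac{342}{5}} \left(- \frac{549}{35}\right) = 5335 - \left(- \frac{5}{342}\right) \left(- \frac{549}{35}\right) = 5335 - \frac{61}{266} = \frac{1419049}{266}$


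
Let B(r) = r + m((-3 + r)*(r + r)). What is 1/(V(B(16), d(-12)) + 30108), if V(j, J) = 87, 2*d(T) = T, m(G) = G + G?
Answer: 1/30195 ≈ 3.3118e-5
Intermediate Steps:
m(G) = 2*G
B(r) = r + 4*r*(-3 + r) (B(r) = r + 2*((-3 + r)*(r + r)) = r + 2*((-3 + r)*(2*r)) = r + 2*(2*r*(-3 + r)) = r + 4*r*(-3 + r))
d(T) = T/2
1/(V(B(16), d(-12)) + 30108) = 1/(87 + 30108) = 1/30195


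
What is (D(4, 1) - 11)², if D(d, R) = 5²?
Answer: 196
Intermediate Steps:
D(d, R) = 25
(D(4, 1) - 11)² = (25 - 11)² = 14² = 196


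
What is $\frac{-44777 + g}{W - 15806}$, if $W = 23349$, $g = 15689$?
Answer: $- \frac{29088}{7543} \approx -3.8563$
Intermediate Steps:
$\frac{-44777 + g}{W - 15806} = \frac{-44777 + 15689}{23349 - 15806} = - \frac{29088}{7543}$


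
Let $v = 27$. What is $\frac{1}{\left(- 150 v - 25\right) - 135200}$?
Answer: $- \frac{1}{139275} \approx -7.18 \cdot 10^{-6}$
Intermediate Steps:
$\frac{1}{\left(- 150 v - 25\right) - 135200} = \frac{1}{\left(\left(-150\right) 27 - 25\right) - 135200} = \frac{1}{\left(-4050 - 25\right) - 135200} = \frac{1}{-4075 - 135200} = \frac{1}{-139275} = - \frac{1}{139275}$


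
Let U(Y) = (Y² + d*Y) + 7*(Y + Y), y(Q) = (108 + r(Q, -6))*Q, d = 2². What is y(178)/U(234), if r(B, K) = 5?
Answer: 10057/29484 ≈ 0.34110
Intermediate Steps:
d = 4
y(Q) = 113*Q (y(Q) = (108 + 5)*Q = 113*Q)
U(Y) = Y² + 18*Y (U(Y) = (Y² + 4*Y) + 7*(Y + Y) = (Y² + 4*Y) + 7*(2*Y) = (Y² + 4*Y) + 14*Y = Y² + 18*Y)
y(178)/U(234) = (113*178)/((234*(18 + 234))) = 20114/((234*252)) = 20114/58968 = 20114*(1/58968) = 10057/29484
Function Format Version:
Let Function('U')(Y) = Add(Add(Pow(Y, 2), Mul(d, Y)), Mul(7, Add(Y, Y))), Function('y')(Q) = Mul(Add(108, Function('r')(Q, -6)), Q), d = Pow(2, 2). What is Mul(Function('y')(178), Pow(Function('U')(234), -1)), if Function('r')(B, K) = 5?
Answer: Rational(10057, 29484) ≈ 0.34110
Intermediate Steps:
d = 4
Function('y')(Q) = Mul(113, Q) (Function('y')(Q) = Mul(Add(108, 5), Q) = Mul(113, Q))
Function('U')(Y) = Add(Pow(Y, 2), Mul(18, Y)) (Function('U')(Y) = Add(Add(Pow(Y, 2), Mul(4, Y)), Mul(7, Add(Y, Y))) = Add(Add(Pow(Y, 2), Mul(4, Y)), Mul(7, Mul(2, Y))) = Add(Add(Pow(Y, 2), Mul(4, Y)), Mul(14, Y)) = Add(Pow(Y, 2), Mul(18, Y)))
Mul(Function('y')(178), Pow(Function('U')(234), -1)) = Mul(Mul(113, 178), Pow(Mul(234, Add(18, 234)), -1)) = Mul(20114, Pow(Mul(234, 252), -1)) = Mul(20114, Pow(58968, -1)) = Mul(20114, Rational(1, 58968)) = Rational(10057, 29484)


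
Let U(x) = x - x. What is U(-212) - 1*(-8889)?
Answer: 8889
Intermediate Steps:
U(x) = 0
U(-212) - 1*(-8889) = 0 - 1*(-8889) = 0 + 8889 = 8889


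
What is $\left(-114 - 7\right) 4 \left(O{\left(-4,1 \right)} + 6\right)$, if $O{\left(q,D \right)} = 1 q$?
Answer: $-968$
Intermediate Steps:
$O{\left(q,D \right)} = q$
$\left(-114 - 7\right) 4 \left(O{\left(-4,1 \right)} + 6\right) = \left(-114 - 7\right) 4 \left(-4 + 6\right) = - 121 \cdot 4 \cdot 2 = \left(-121\right) 8 = -968$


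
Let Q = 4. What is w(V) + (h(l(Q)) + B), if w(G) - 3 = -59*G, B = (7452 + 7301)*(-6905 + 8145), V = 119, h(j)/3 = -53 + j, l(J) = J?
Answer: 18286555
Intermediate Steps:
h(j) = -159 + 3*j (h(j) = 3*(-53 + j) = -159 + 3*j)
B = 18293720 (B = 14753*1240 = 18293720)
w(G) = 3 - 59*G
w(V) + (h(l(Q)) + B) = (3 - 59*119) + ((-159 + 3*4) + 18293720) = (3 - 7021) + ((-159 + 12) + 18293720) = -7018 + (-147 + 18293720) = -7018 + 18293573 = 18286555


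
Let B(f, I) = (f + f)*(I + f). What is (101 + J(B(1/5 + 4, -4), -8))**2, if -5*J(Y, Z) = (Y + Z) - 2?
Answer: 164685889/15625 ≈ 10540.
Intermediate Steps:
B(f, I) = 2*f*(I + f) (B(f, I) = (2*f)*(I + f) = 2*f*(I + f))
J(Y, Z) = 2/5 - Y/5 - Z/5 (J(Y, Z) = -((Y + Z) - 2)/5 = -(-2 + Y + Z)/5 = 2/5 - Y/5 - Z/5)
(101 + J(B(1/5 + 4, -4), -8))**2 = (101 + (2/5 - 2*(1/5 + 4)*(-4 + (1/5 + 4))/5 - 1/5*(-8)))**2 = (101 + (2/5 - 2*(1/5 + 4)*(-4 + (1/5 + 4))/5 + 8/5))**2 = (101 + (2/5 - 2*21*(-4 + 21/5)/(5*5) + 8/5))**2 = (101 + (2/5 - 2*21/(5*5*5) + 8/5))**2 = (101 + (2/5 - 1/5*42/25 + 8/5))**2 = (101 + (2/5 - 42/125 + 8/5))**2 = (101 + 208/125)**2 = (12833/125)**2 = 164685889/15625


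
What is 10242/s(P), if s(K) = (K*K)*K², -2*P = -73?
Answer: 163872/28398241 ≈ 0.0057705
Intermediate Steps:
P = 73/2 (P = -½*(-73) = 73/2 ≈ 36.500)
s(K) = K⁴ (s(K) = K²*K² = K⁴)
10242/s(P) = 10242/((73/2)⁴) = 10242/(28398241/16) = 10242*(16/28398241) = 163872/28398241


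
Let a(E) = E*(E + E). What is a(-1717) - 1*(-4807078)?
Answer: 10703256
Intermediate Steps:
a(E) = 2*E² (a(E) = E*(2*E) = 2*E²)
a(-1717) - 1*(-4807078) = 2*(-1717)² - 1*(-4807078) = 2*2948089 + 4807078 = 5896178 + 4807078 = 10703256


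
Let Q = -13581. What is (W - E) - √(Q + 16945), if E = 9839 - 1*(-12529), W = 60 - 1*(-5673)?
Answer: -16693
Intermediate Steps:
W = 5733 (W = 60 + 5673 = 5733)
E = 22368 (E = 9839 + 12529 = 22368)
(W - E) - √(Q + 16945) = (5733 - 1*22368) - √(-13581 + 16945) = (5733 - 22368) - √3364 = -16635 - 1*58 = -16635 - 58 = -16693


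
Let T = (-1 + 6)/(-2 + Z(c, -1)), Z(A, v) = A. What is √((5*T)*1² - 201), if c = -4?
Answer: I*√7386/6 ≈ 14.324*I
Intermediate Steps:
T = -⅚ (T = (-1 + 6)/(-2 - 4) = 5/(-6) = 5*(-⅙) = -⅚ ≈ -0.83333)
√((5*T)*1² - 201) = √((5*(-⅚))*1² - 201) = √(-25/6*1 - 201) = √(-25/6 - 201) = √(-1231/6) = I*√7386/6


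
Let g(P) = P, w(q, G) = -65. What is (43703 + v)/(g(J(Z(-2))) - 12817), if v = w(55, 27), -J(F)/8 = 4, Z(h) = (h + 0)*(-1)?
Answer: -14546/4283 ≈ -3.3962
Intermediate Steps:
Z(h) = -h (Z(h) = h*(-1) = -h)
J(F) = -32 (J(F) = -8*4 = -32)
v = -65
(43703 + v)/(g(J(Z(-2))) - 12817) = (43703 - 65)/(-32 - 12817) = 43638/(-12849) = 43638*(-1/12849) = -14546/4283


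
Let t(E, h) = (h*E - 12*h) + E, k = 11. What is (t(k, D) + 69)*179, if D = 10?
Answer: 12530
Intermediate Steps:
t(E, h) = E - 12*h + E*h (t(E, h) = (E*h - 12*h) + E = (-12*h + E*h) + E = E - 12*h + E*h)
(t(k, D) + 69)*179 = ((11 - 12*10 + 11*10) + 69)*179 = ((11 - 120 + 110) + 69)*179 = (1 + 69)*179 = 70*179 = 12530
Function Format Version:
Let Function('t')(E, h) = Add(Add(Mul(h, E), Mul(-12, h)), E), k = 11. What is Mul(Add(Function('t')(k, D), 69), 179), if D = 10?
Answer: 12530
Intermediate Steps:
Function('t')(E, h) = Add(E, Mul(-12, h), Mul(E, h)) (Function('t')(E, h) = Add(Add(Mul(E, h), Mul(-12, h)), E) = Add(Add(Mul(-12, h), Mul(E, h)), E) = Add(E, Mul(-12, h), Mul(E, h)))
Mul(Add(Function('t')(k, D), 69), 179) = Mul(Add(Add(11, Mul(-12, 10), Mul(11, 10)), 69), 179) = Mul(Add(Add(11, -120, 110), 69), 179) = Mul(Add(1, 69), 179) = Mul(70, 179) = 12530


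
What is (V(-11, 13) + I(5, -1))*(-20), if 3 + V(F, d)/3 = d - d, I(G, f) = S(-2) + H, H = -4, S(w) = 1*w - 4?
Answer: 380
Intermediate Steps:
S(w) = -4 + w (S(w) = w - 4 = -4 + w)
I(G, f) = -10 (I(G, f) = (-4 - 2) - 4 = -6 - 4 = -10)
V(F, d) = -9 (V(F, d) = -9 + 3*(d - d) = -9 + 3*0 = -9 + 0 = -9)
(V(-11, 13) + I(5, -1))*(-20) = (-9 - 10)*(-20) = -19*(-20) = 380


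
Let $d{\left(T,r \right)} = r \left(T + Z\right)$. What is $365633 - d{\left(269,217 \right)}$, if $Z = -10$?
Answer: $309430$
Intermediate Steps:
$d{\left(T,r \right)} = r \left(-10 + T\right)$ ($d{\left(T,r \right)} = r \left(T - 10\right) = r \left(-10 + T\right)$)
$365633 - d{\left(269,217 \right)} = 365633 - 217 \left(-10 + 269\right) = 365633 - 217 \cdot 259 = 365633 - 56203 = 309430$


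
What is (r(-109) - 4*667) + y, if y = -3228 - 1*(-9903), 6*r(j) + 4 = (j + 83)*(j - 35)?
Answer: 13891/3 ≈ 4630.3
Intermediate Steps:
r(j) = -⅔ + (-35 + j)*(83 + j)/6 (r(j) = -⅔ + ((j + 83)*(j - 35))/6 = -⅔ + ((83 + j)*(-35 + j))/6 = -⅔ + ((-35 + j)*(83 + j))/6 = -⅔ + (-35 + j)*(83 + j)/6)
y = 6675 (y = -3228 + 9903 = 6675)
(r(-109) - 4*667) + y = ((-2909/6 + 8*(-109) + (⅙)*(-109)²) - 4*667) + 6675 = ((-2909/6 - 872 + (⅙)*11881) - 2668) + 6675 = ((-2909/6 - 872 + 11881/6) - 2668) + 6675 = (1870/3 - 2668) + 6675 = -6134/3 + 6675 = 13891/3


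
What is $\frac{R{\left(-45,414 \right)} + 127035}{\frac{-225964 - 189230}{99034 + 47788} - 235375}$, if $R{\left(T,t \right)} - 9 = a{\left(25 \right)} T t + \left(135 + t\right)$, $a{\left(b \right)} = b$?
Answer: $\frac{1909572579}{1329178594} \approx 1.4367$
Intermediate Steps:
$R{\left(T,t \right)} = 144 + t + 25 T t$ ($R{\left(T,t \right)} = 9 + \left(25 T t + \left(135 + t\right)\right) = 9 + \left(135 + t + 25 T t\right) = 144 + t + 25 T t$)
$\frac{R{\left(-45,414 \right)} + 127035}{\frac{-225964 - 189230}{99034 + 47788} - 235375} = \frac{\left(144 + 414 + 25 \left(-45\right) 414\right) + 127035}{\frac{-225964 - 189230}{99034 + 47788} - 235375} = \frac{\left(144 + 414 - 465750\right) + 127035}{- \frac{415194}{146822} - 235375} = \frac{-465192 + 127035}{\left(-415194\right) \frac{1}{146822} - 235375} = - \frac{338157}{- \frac{15969}{5647} - 235375} = - \frac{338157}{- \frac{1329178594}{5647}} = \left(-338157\right) \left(- \frac{5647}{1329178594}\right) = \frac{1909572579}{1329178594}$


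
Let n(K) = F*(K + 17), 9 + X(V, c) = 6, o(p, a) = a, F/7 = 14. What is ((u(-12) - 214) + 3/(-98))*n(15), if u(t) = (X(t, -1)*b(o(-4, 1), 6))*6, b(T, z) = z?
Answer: -1009888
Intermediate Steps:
F = 98 (F = 7*14 = 98)
X(V, c) = -3 (X(V, c) = -9 + 6 = -3)
n(K) = 1666 + 98*K (n(K) = 98*(K + 17) = 98*(17 + K) = 1666 + 98*K)
u(t) = -108 (u(t) = -3*6*6 = -18*6 = -108)
((u(-12) - 214) + 3/(-98))*n(15) = ((-108 - 214) + 3/(-98))*(1666 + 98*15) = (-322 + 3*(-1/98))*(1666 + 1470) = (-322 - 3/98)*3136 = -31559/98*3136 = -1009888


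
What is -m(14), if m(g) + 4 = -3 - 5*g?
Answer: 77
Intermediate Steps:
m(g) = -7 - 5*g (m(g) = -4 + (-3 - 5*g) = -7 - 5*g)
-m(14) = -(-7 - 5*14) = -(-7 - 70) = -1*(-77) = 77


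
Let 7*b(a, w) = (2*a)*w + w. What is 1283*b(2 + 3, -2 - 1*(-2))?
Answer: 0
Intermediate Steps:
b(a, w) = w/7 + 2*a*w/7 (b(a, w) = ((2*a)*w + w)/7 = (2*a*w + w)/7 = (w + 2*a*w)/7 = w/7 + 2*a*w/7)
1283*b(2 + 3, -2 - 1*(-2)) = 1283*((-2 - 1*(-2))*(1 + 2*(2 + 3))/7) = 1283*((-2 + 2)*(1 + 2*5)/7) = 1283*((⅐)*0*(1 + 10)) = 1283*((⅐)*0*11) = 1283*0 = 0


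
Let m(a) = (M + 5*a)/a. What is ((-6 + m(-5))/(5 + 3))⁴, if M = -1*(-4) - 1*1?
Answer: 1/625 ≈ 0.0016000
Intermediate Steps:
M = 3 (M = 4 - 1 = 3)
m(a) = (3 + 5*a)/a
((-6 + m(-5))/(5 + 3))⁴ = ((-6 + (5 + 3/(-5)))/(5 + 3))⁴ = ((-6 + (5 + 3*(-⅕)))/8)⁴ = ((-6 + (5 - ⅗))*(⅛))⁴ = ((-6 + 22/5)*(⅛))⁴ = (-8/5*⅛)⁴ = (-⅕)⁴ = 1/625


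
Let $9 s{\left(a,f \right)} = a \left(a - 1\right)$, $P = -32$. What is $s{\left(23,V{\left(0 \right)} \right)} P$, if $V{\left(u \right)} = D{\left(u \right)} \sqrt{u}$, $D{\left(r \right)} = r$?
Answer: $- \frac{16192}{9} \approx -1799.1$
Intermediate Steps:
$V{\left(u \right)} = u^{\frac{3}{2}}$ ($V{\left(u \right)} = u \sqrt{u} = u^{\frac{3}{2}}$)
$s{\left(a,f \right)} = \frac{a \left(-1 + a\right)}{9}$ ($s{\left(a,f \right)} = \frac{a \left(a - 1\right)}{9} = \frac{a \left(-1 + a\right)}{9}$)
$s{\left(23,V{\left(0 \right)} \right)} P = \frac{1}{9} \cdot 23 \left(-1 + 23\right) \left(-32\right) = \frac{1}{9} \cdot 23 \cdot 22 \left(-32\right) = \frac{506}{9} \left(-32\right) = - \frac{16192}{9}$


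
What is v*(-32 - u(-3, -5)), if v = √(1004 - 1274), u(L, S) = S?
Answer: -81*I*√30 ≈ -443.66*I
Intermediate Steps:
v = 3*I*√30 (v = √(-270) = 3*I*√30 ≈ 16.432*I)
v*(-32 - u(-3, -5)) = (3*I*√30)*(-32 - 1*(-5)) = (3*I*√30)*(-32 + 5) = (3*I*√30)*(-27) = -81*I*√30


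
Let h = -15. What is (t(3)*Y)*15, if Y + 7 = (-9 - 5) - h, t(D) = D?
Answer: -270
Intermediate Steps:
Y = -6 (Y = -7 + ((-9 - 5) - 1*(-15)) = -7 + (-14 + 15) = -7 + 1 = -6)
(t(3)*Y)*15 = (3*(-6))*15 = -18*15 = -270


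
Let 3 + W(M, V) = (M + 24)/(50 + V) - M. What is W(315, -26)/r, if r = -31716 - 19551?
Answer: 2431/410136 ≈ 0.0059273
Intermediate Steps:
r = -51267
W(M, V) = -3 - M + (24 + M)/(50 + V) (W(M, V) = -3 + ((M + 24)/(50 + V) - M) = -3 + ((24 + M)/(50 + V) - M) = -3 + (-M + (24 + M)/(50 + V)) = -3 - M + (24 + M)/(50 + V))
W(315, -26)/r = ((-126 - 49*315 - 3*(-26) - 1*315*(-26))/(50 - 26))/(-51267) = ((-126 - 15435 + 78 + 8190)/24)*(-1/51267) = ((1/24)*(-7293))*(-1/51267) = -2431/8*(-1/51267) = 2431/410136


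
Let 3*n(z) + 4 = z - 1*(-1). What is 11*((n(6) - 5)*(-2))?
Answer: 88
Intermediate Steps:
n(z) = -1 + z/3 (n(z) = -4/3 + (z - 1*(-1))/3 = -4/3 + (z + 1)/3 = -4/3 + (1 + z)/3 = -4/3 + (1/3 + z/3) = -1 + z/3)
11*((n(6) - 5)*(-2)) = 11*(((-1 + (1/3)*6) - 5)*(-2)) = 11*(((-1 + 2) - 5)*(-2)) = 11*((1 - 5)*(-2)) = 11*(-4*(-2)) = 11*8 = 88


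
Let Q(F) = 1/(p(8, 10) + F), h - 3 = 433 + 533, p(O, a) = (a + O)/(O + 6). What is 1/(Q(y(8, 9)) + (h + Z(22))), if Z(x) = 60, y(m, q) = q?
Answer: 72/74095 ≈ 0.00097173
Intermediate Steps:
p(O, a) = (O + a)/(6 + O)
h = 969 (h = 3 + (433 + 533) = 3 + 966 = 969)
Q(F) = 1/(9/7 + F) (Q(F) = 1/((8 + 10)/(6 + 8) + F) = 1/(18/14 + F) = 1/((1/14)*18 + F) = 1/(9/7 + F))
1/(Q(y(8, 9)) + (h + Z(22))) = 1/(7/(9 + 7*9) + (969 + 60)) = 1/(7/(9 + 63) + 1029) = 1/(7/72 + 1029) = 1/(74095/72) = 72/74095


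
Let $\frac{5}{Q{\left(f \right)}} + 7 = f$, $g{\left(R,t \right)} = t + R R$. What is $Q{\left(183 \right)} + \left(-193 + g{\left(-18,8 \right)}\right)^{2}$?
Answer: $\frac{3400501}{176} \approx 19321.0$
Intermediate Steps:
$g{\left(R,t \right)} = t + R^{2}$
$Q{\left(f \right)} = \frac{5}{-7 + f}$
$Q{\left(183 \right)} + \left(-193 + g{\left(-18,8 \right)}\right)^{2} = \frac{5}{-7 + 183} + \left(-193 + \left(8 + \left(-18\right)^{2}\right)\right)^{2} = \frac{5}{176} + \left(-193 + \left(8 + 324\right)\right)^{2} = 5 \cdot \frac{1}{176} + \left(-193 + 332\right)^{2} = \frac{5}{176} + 139^{2} = \frac{5}{176} + 19321 = \frac{3400501}{176}$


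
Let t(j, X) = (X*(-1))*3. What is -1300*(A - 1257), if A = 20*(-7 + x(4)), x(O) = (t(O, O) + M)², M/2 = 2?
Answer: 152100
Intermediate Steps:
M = 4 (M = 2*2 = 4)
t(j, X) = -3*X (t(j, X) = -X*3 = -3*X)
x(O) = (4 - 3*O)² (x(O) = (-3*O + 4)² = (4 - 3*O)²)
A = 1140 (A = 20*(-7 + (-4 + 3*4)²) = 20*(-7 + (-4 + 12)²) = 20*(-7 + 8²) = 20*(-7 + 64) = 20*57 = 1140)
-1300*(A - 1257) = -1300*(1140 - 1257) = -1300*(-117) = 152100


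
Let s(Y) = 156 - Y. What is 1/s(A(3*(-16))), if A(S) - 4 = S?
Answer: 1/200 ≈ 0.0050000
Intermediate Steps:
A(S) = 4 + S
1/s(A(3*(-16))) = 1/(156 - (4 + 3*(-16))) = 1/(156 - (4 - 48)) = 1/(156 - 1*(-44)) = 1/(156 + 44) = 1/200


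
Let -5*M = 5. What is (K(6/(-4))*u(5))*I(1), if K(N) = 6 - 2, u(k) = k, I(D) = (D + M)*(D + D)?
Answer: 0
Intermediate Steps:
M = -1 (M = -⅕*5 = -1)
I(D) = 2*D*(-1 + D) (I(D) = (D - 1)*(D + D) = (-1 + D)*(2*D) = 2*D*(-1 + D))
K(N) = 4
(K(6/(-4))*u(5))*I(1) = (4*5)*(2*1*(-1 + 1)) = 20*(2*1*0) = 20*0 = 0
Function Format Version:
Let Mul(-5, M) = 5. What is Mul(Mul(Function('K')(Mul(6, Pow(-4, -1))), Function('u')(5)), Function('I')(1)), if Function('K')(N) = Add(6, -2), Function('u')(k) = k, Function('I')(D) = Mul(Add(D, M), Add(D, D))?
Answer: 0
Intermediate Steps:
M = -1 (M = Mul(Rational(-1, 5), 5) = -1)
Function('I')(D) = Mul(2, D, Add(-1, D)) (Function('I')(D) = Mul(Add(D, -1), Add(D, D)) = Mul(Add(-1, D), Mul(2, D)) = Mul(2, D, Add(-1, D)))
Function('K')(N) = 4
Mul(Mul(Function('K')(Mul(6, Pow(-4, -1))), Function('u')(5)), Function('I')(1)) = Mul(Mul(4, 5), Mul(2, 1, Add(-1, 1))) = Mul(20, Mul(2, 1, 0)) = Mul(20, 0) = 0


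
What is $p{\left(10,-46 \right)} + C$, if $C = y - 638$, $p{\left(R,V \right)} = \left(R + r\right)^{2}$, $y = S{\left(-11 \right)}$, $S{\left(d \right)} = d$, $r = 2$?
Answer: $-505$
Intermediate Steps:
$y = -11$
$p{\left(R,V \right)} = \left(2 + R\right)^{2}$ ($p{\left(R,V \right)} = \left(R + 2\right)^{2} = \left(2 + R\right)^{2}$)
$C = -649$ ($C = -11 - 638 = -649$)
$p{\left(10,-46 \right)} + C = \left(2 + 10\right)^{2} - 649 = 12^{2} - 649 = 144 - 649 = -505$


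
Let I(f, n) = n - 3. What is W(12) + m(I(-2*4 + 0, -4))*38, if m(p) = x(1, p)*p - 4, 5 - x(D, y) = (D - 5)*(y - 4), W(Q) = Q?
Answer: 10234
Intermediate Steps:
I(f, n) = -3 + n
x(D, y) = 5 - (-5 + D)*(-4 + y) (x(D, y) = 5 - (D - 5)*(y - 4) = 5 - (-5 + D)*(-4 + y))
m(p) = -4 + p*(-11 + 4*p) (m(p) = (-15 + 4*1 + 5*p - 1*1*p)*p - 4 = (-15 + 4 + 5*p - p)*p - 4 = (-11 + 4*p)*p - 4 = p*(-11 + 4*p) - 4 = -4 + p*(-11 + 4*p))
W(12) + m(I(-2*4 + 0, -4))*38 = 12 + (-4 + (-3 - 4)*(-11 + 4*(-3 - 4)))*38 = 12 + (-4 - 7*(-11 + 4*(-7)))*38 = 12 + (-4 - 7*(-11 - 28))*38 = 12 + (-4 - 7*(-39))*38 = 12 + (-4 + 273)*38 = 12 + 269*38 = 12 + 10222 = 10234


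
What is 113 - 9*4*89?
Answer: -3091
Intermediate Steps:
113 - 9*4*89 = 113 - 36*89 = 113 - 3204 = -3091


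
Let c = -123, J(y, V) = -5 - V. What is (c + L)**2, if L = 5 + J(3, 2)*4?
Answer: 21316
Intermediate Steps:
L = -23 (L = 5 + (-5 - 1*2)*4 = 5 + (-5 - 2)*4 = 5 - 7*4 = 5 - 28 = -23)
(c + L)**2 = (-123 - 23)**2 = (-146)**2 = 21316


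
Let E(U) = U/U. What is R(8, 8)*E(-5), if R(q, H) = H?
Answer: 8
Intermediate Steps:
E(U) = 1
R(8, 8)*E(-5) = 8*1 = 8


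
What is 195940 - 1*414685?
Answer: -218745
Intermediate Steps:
195940 - 1*414685 = 195940 - 414685 = -218745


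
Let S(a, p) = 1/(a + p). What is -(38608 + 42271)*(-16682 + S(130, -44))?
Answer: 116033138229/86 ≈ 1.3492e+9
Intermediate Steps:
-(38608 + 42271)*(-16682 + S(130, -44)) = -(38608 + 42271)*(-16682 + 1/(130 - 44)) = -80879*(-16682 + 1/86) = -80879*(-1434651)/86 = -1*(-116033138229/86) = 116033138229/86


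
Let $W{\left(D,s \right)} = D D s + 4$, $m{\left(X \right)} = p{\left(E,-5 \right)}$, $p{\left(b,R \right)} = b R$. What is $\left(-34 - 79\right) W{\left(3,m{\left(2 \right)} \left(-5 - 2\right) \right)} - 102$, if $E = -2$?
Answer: $70636$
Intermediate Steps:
$p{\left(b,R \right)} = R b$
$m{\left(X \right)} = 10$ ($m{\left(X \right)} = \left(-5\right) \left(-2\right) = 10$)
$W{\left(D,s \right)} = 4 + s D^{2}$ ($W{\left(D,s \right)} = D^{2} s + 4 = s D^{2} + 4 = 4 + s D^{2}$)
$\left(-34 - 79\right) W{\left(3,m{\left(2 \right)} \left(-5 - 2\right) \right)} - 102 = \left(-34 - 79\right) \left(4 + 10 \left(-5 - 2\right) 3^{2}\right) - 102 = - 113 \left(4 + 10 \left(-7\right) 9\right) - 102 = - 113 \left(4 - 630\right) - 102 = \left(-113\right) \left(-626\right) - 102 = 70738 - 102 = 70636$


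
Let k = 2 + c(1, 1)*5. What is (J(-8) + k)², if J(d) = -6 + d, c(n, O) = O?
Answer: 49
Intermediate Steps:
k = 7 (k = 2 + 1*5 = 2 + 5 = 7)
(J(-8) + k)² = ((-6 - 8) + 7)² = (-14 + 7)² = (-7)² = 49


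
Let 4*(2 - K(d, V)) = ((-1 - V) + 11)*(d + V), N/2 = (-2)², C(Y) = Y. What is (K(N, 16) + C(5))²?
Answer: 1849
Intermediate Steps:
N = 8 (N = 2*(-2)² = 2*4 = 8)
K(d, V) = 2 - (10 - V)*(V + d)/4 (K(d, V) = 2 - ((-1 - V) + 11)*(d + V)/4 = 2 - (10 - V)*(V + d)/4)
(K(N, 16) + C(5))² = ((2 - 5/2*16 - 5/2*8 + (¼)*16² + (¼)*16*8) + 5)² = ((2 - 40 - 20 + (¼)*256 + 32) + 5)² = ((2 - 40 - 20 + 64 + 32) + 5)² = (38 + 5)² = 43² = 1849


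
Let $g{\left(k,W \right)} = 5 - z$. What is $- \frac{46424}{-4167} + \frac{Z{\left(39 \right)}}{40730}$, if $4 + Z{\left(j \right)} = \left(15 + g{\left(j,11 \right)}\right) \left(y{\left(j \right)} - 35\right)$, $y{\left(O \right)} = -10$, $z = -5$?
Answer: $\frac{1886144977}{169721910} \approx 11.113$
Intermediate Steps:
$g{\left(k,W \right)} = 10$ ($g{\left(k,W \right)} = 5 - -5 = 5 + 5 = 10$)
$Z{\left(j \right)} = -1129$ ($Z{\left(j \right)} = -4 + \left(15 + 10\right) \left(-10 - 35\right) = -4 + 25 \left(-45\right) = -4 - 1125 = -1129$)
$- \frac{46424}{-4167} + \frac{Z{\left(39 \right)}}{40730} = - \frac{46424}{-4167} - \frac{1129}{40730} = \left(-46424\right) \left(- \frac{1}{4167}\right) - \frac{1129}{40730} = \frac{46424}{4167} - \frac{1129}{40730} = \frac{1886144977}{169721910}$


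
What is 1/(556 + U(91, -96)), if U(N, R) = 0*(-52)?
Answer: 1/556 ≈ 0.0017986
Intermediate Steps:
U(N, R) = 0
1/(556 + U(91, -96)) = 1/(556 + 0) = 1/556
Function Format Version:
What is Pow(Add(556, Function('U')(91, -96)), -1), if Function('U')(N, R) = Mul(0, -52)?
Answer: Rational(1, 556) ≈ 0.0017986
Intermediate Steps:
Function('U')(N, R) = 0
Pow(Add(556, Function('U')(91, -96)), -1) = Pow(Add(556, 0), -1) = Pow(556, -1) = Rational(1, 556)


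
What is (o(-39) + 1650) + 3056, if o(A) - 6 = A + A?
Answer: 4634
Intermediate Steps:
o(A) = 6 + 2*A (o(A) = 6 + (A + A) = 6 + 2*A)
(o(-39) + 1650) + 3056 = ((6 + 2*(-39)) + 1650) + 3056 = ((6 - 78) + 1650) + 3056 = (-72 + 1650) + 3056 = 1578 + 3056 = 4634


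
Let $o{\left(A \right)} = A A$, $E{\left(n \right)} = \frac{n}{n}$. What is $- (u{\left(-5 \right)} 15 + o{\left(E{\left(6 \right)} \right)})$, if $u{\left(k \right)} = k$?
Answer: $74$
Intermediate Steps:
$E{\left(n \right)} = 1$
$o{\left(A \right)} = A^{2}$
$- (u{\left(-5 \right)} 15 + o{\left(E{\left(6 \right)} \right)}) = - (\left(-5\right) 15 + 1^{2}) = - (-75 + 1) = \left(-1\right) \left(-74\right) = 74$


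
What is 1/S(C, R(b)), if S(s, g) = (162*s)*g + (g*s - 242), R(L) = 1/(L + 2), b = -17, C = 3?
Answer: -5/1373 ≈ -0.0036417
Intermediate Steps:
R(L) = 1/(2 + L)
S(s, g) = -242 + 163*g*s (S(s, g) = 162*g*s + (-242 + g*s) = -242 + 163*g*s)
1/S(C, R(b)) = 1/(-242 + 163*3/(2 - 17)) = 1/(-242 + 163*3/(-15)) = 1/(-242 + 163*(-1/15)*3) = 1/(-242 - 163/5) = 1/(-1373/5) = -5/1373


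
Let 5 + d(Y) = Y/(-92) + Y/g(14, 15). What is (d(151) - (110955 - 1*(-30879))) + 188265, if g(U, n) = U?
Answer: 29904233/644 ≈ 46435.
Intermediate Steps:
d(Y) = -5 + 39*Y/644 (d(Y) = -5 + (Y/(-92) + Y/14) = -5 + (Y*(-1/92) + Y*(1/14)) = -5 + (-Y/92 + Y/14) = -5 + 39*Y/644)
(d(151) - (110955 - 1*(-30879))) + 188265 = ((-5 + (39/644)*151) - (110955 - 1*(-30879))) + 188265 = ((-5 + 5889/644) - (110955 + 30879)) + 188265 = (2669/644 - 1*141834) + 188265 = (2669/644 - 141834) + 188265 = -91338427/644 + 188265 = 29904233/644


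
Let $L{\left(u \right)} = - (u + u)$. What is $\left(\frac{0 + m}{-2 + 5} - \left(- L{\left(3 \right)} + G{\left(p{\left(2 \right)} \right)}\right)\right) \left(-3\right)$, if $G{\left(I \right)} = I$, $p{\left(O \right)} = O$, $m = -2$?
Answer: $26$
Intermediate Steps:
$L{\left(u \right)} = - 2 u$
$\left(\frac{0 + m}{-2 + 5} - \left(- L{\left(3 \right)} + G{\left(p{\left(2 \right)} \right)}\right)\right) \left(-3\right) = \left(\frac{0 - 2}{-2 + 5} - 8\right) \left(-3\right) = \left(- \frac{2}{3} - 8\right) \left(-3\right) = \left(- \frac{26}{3}\right) \left(-3\right) = 26$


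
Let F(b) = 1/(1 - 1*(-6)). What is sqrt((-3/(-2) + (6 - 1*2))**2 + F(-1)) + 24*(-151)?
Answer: -3624 + sqrt(5957)/14 ≈ -3618.5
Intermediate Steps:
F(b) = 1/7 (F(b) = 1/(1 + 6) = 1/7)
sqrt((-3/(-2) + (6 - 1*2))**2 + F(-1)) + 24*(-151) = sqrt((-3/(-2) + (6 - 1*2))**2 + 1/7) + 24*(-151) = sqrt((-3*(-1/2) + (6 - 2))**2 + 1/7) - 3624 = sqrt((3/2 + 4)**2 + 1/7) - 3624 = sqrt((11/2)**2 + 1/7) - 3624 = sqrt(121/4 + 1/7) - 3624 = sqrt(851/28) - 3624 = sqrt(5957)/14 - 3624 = -3624 + sqrt(5957)/14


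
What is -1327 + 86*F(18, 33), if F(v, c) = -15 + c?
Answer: 221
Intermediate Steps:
-1327 + 86*F(18, 33) = -1327 + 86*(-15 + 33) = -1327 + 86*18 = -1327 + 1548 = 221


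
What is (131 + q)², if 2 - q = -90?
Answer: 49729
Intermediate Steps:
q = 92 (q = 2 - 1*(-90) = 2 + 90 = 92)
(131 + q)² = (131 + 92)² = 223² = 49729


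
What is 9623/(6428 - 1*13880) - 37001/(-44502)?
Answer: -25418549/55271484 ≈ -0.45989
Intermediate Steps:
9623/(6428 - 1*13880) - 37001/(-44502) = 9623/(6428 - 13880) - 37001*(-1/44502) = 9623/(-7452) + 37001/44502 = 9623*(-1/7452) + 37001/44502 = -9623/7452 + 37001/44502 = -25418549/55271484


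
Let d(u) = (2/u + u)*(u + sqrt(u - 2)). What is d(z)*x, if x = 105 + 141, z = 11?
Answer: 423612/11 ≈ 38510.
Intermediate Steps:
x = 246
d(u) = (u + sqrt(-2 + u))*(u + 2/u) (d(u) = (u + 2/u)*(u + sqrt(-2 + u)) = (u + sqrt(-2 + u))*(u + 2/u))
d(z)*x = (2 + 11**2 + 11*sqrt(-2 + 11) + 2*sqrt(-2 + 11)/11)*246 = (2 + 121 + 11*sqrt(9) + 2*(1/11)*sqrt(9))*246 = (2 + 121 + 11*3 + 2*(1/11)*3)*246 = (2 + 121 + 33 + 6/11)*246 = (1722/11)*246 = 423612/11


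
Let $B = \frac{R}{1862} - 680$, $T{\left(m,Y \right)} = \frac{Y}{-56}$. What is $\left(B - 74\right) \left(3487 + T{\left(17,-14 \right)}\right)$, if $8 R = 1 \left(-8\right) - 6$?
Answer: $- \frac{11190682893}{4256} \approx -2.6294 \cdot 10^{6}$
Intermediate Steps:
$R = - \frac{7}{4}$ ($R = \frac{1 \left(-8\right) - 6}{8} = \frac{-8 - 6}{8} = \frac{1}{8} \left(-14\right) = - \frac{7}{4} \approx -1.75$)
$T{\left(m,Y \right)} = - \frac{Y}{56}$ ($T{\left(m,Y \right)} = Y \left(- \frac{1}{56}\right) = - \frac{Y}{56}$)
$B = - \frac{723521}{1064}$ ($B = - \frac{7}{4 \cdot 1862} - 680 = \left(- \frac{7}{4}\right) \frac{1}{1862} - 680 = - \frac{1}{1064} - 680 = - \frac{723521}{1064} \approx -680.0$)
$\left(B - 74\right) \left(3487 + T{\left(17,-14 \right)}\right) = \left(- \frac{723521}{1064} - 74\right) \left(3487 - - \frac{1}{4}\right) = - \frac{802257 \left(3487 + \frac{1}{4}\right)}{1064} = \left(- \frac{802257}{1064}\right) \frac{13949}{4} = - \frac{11190682893}{4256}$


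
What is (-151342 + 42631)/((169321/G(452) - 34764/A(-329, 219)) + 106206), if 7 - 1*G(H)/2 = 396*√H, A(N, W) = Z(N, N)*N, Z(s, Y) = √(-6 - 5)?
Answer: 786850218*(-7 + 792*√113)/(5993805895 - 608825470176*√113 - 69528*I*√11*(7 - 792*√113)) ≈ -1.0237 - 0.00030711*I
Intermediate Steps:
Z(s, Y) = I*√11 (Z(s, Y) = √(-11) = I*√11)
A(N, W) = I*N*√11 (A(N, W) = (I*√11)*N = I*N*√11)
G(H) = 14 - 792*√H
(-151342 + 42631)/((169321/G(452) - 34764/A(-329, 219)) + 106206) = (-151342 + 42631)/((169321/(14 - 1584*√113) - 34764*I*√11/3619) + 106206) = -108711/((169321/(14 - 1584*√113) - 34764*I*√11/3619) + 106206) = -108711/(106206 + 169321/(14 - 1584*√113) - 34764*I*√11/3619)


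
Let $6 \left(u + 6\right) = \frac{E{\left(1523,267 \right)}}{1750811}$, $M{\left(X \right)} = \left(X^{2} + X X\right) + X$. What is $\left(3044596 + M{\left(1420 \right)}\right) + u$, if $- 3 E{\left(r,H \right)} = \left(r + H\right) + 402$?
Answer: $\frac{111542925733094}{15757299} \approx 7.0788 \cdot 10^{6}$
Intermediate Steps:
$E{\left(r,H \right)} = -134 - \frac{H}{3} - \frac{r}{3}$ ($E{\left(r,H \right)} = - \frac{\left(r + H\right) + 402}{3} = - \frac{\left(H + r\right) + 402}{3} = - \frac{402 + H + r}{3} = -134 - \frac{H}{3} - \frac{r}{3}$)
$M{\left(X \right)} = X + 2 X^{2}$ ($M{\left(X \right)} = \left(X^{2} + X^{2}\right) + X = 2 X^{2} + X = X + 2 X^{2}$)
$u = - \frac{94544890}{15757299}$ ($u = -6 + \frac{\left(-134 - 89 - \frac{1523}{3}\right) \frac{1}{1750811}}{6} = -6 + \frac{\left(- \frac{2192}{3}\right) \frac{1}{1750811}}{6} = -6 + \frac{1}{6} \left(- \frac{2192}{5252433}\right) = -6 - \frac{1096}{15757299} = - \frac{94544890}{15757299} \approx -6.0001$)
$\left(3044596 + M{\left(1420 \right)}\right) + u = \left(3044596 + 1420 \left(1 + 2 \cdot 1420\right)\right) - \frac{94544890}{15757299} = \left(3044596 + 1420 \left(1 + 2840\right)\right) - \frac{94544890}{15757299} = \left(3044596 + 1420 \cdot 2841\right) - \frac{94544890}{15757299} = \left(3044596 + 4034220\right) - \frac{94544890}{15757299} = 7078816 - \frac{94544890}{15757299} = \frac{111542925733094}{15757299}$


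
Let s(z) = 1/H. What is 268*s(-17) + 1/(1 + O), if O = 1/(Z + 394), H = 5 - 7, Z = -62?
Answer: -44290/333 ≈ -133.00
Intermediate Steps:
H = -2
s(z) = -½ (s(z) = 1/(-2) = -½)
O = 1/332 (O = 1/(-62 + 394) = 1/332 ≈ 0.0030120)
268*s(-17) + 1/(1 + O) = 268*(-½) + 1/(1 + 1/332) = -134 + 1/(333/332) = -134 + 332/333 = -44290/333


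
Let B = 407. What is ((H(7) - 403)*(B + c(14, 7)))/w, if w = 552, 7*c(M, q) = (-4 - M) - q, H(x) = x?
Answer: -46596/161 ≈ -289.42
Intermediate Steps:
c(M, q) = -4/7 - M/7 - q/7 (c(M, q) = ((-4 - M) - q)/7 = (-4 - M - q)/7 = -4/7 - M/7 - q/7)
((H(7) - 403)*(B + c(14, 7)))/w = ((7 - 403)*(407 + (-4/7 - 1/7*14 - 1/7*7)))/552 = -396*(407 + (-4/7 - 2 - 1))*(1/552) = -396*(407 - 25/7)*(1/552) = -396*2824/7*(1/552) = -1118304/7*1/552 = -46596/161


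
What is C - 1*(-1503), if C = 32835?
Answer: 34338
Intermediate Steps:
C - 1*(-1503) = 32835 - 1*(-1503) = 32835 + 1503 = 34338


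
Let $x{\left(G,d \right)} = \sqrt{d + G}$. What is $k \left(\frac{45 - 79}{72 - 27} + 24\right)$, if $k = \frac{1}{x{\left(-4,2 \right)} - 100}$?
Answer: $- \frac{10460}{45009} - \frac{523 i \sqrt{2}}{225045} \approx -0.2324 - 0.0032866 i$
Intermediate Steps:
$x{\left(G,d \right)} = \sqrt{G + d}$
$k = \frac{1}{-100 + i \sqrt{2}}$ ($k = \frac{1}{\sqrt{-4 + 2} - 100} = \frac{1}{\sqrt{-2} - 100} = \frac{1}{i \sqrt{2} - 100} = \frac{1}{-100 + i \sqrt{2}} \approx -0.009998 - 0.0001414 i$)
$k \left(\frac{45 - 79}{72 - 27} + 24\right) = \left(- \frac{50}{5001} - \frac{i \sqrt{2}}{10002}\right) \left(\frac{45 - 79}{72 - 27} + 24\right) = \left(- \frac{50}{5001} - \frac{i \sqrt{2}}{10002}\right) \left(- \frac{34}{45} + 24\right) = \left(- \frac{50}{5001} - \frac{i \sqrt{2}}{10002}\right) \frac{1046}{45} = - \frac{10460}{45009} - \frac{523 i \sqrt{2}}{225045}$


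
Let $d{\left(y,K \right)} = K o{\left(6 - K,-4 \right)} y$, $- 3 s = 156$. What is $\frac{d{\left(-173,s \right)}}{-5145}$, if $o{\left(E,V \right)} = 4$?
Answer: $- \frac{35984}{5145} \approx -6.994$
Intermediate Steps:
$s = -52$ ($s = \left(- \frac{1}{3}\right) 156 = -52$)
$d{\left(y,K \right)} = 4 K y$ ($d{\left(y,K \right)} = K 4 y = 4 K y$)
$\frac{d{\left(-173,s \right)}}{-5145} = \frac{4 \left(-52\right) \left(-173\right)}{-5145} = 35984 \left(- \frac{1}{5145}\right) = - \frac{35984}{5145}$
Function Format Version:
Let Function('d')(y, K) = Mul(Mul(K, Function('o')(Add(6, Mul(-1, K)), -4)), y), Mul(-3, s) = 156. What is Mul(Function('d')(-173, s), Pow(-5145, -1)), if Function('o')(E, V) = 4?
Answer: Rational(-35984, 5145) ≈ -6.9940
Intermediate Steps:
s = -52 (s = Mul(Rational(-1, 3), 156) = -52)
Function('d')(y, K) = Mul(4, K, y) (Function('d')(y, K) = Mul(Mul(K, 4), y) = Mul(Mul(4, K), y) = Mul(4, K, y))
Mul(Function('d')(-173, s), Pow(-5145, -1)) = Mul(Mul(4, -52, -173), Pow(-5145, -1)) = Mul(35984, Rational(-1, 5145)) = Rational(-35984, 5145)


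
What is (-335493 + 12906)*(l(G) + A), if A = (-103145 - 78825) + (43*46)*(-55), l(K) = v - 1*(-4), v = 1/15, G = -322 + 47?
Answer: 468970421331/5 ≈ 9.3794e+10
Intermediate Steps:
G = -275
v = 1/15 ≈ 0.066667
l(K) = 61/15 (l(K) = 1/15 - 1*(-4) = 1/15 + 4 = 61/15)
A = -290760 (A = -181970 + 1978*(-55) = -181970 - 108790 = -290760)
(-335493 + 12906)*(l(G) + A) = (-335493 + 12906)*(61/15 - 290760) = -322587*(-4361339/15) = 468970421331/5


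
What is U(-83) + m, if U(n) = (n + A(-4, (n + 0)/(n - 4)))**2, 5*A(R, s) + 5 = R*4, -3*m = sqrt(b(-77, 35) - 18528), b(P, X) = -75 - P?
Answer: 190096/25 - I*sqrt(18526)/3 ≈ 7603.8 - 45.37*I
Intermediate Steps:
m = -I*sqrt(18526)/3 (m = -sqrt((-75 - 1*(-77)) - 18528)/3 = -sqrt((-75 + 77) - 18528)/3 = -sqrt(2 - 18528)/3 = -I*sqrt(18526)/3 ≈ -45.37*I)
A(R, s) = -1 + 4*R/5 (A(R, s) = -1 + (R*4)/5 = -1 + (4*R)/5 = -1 + 4*R/5)
U(n) = (-21/5 + n)**2 (U(n) = (n + (-1 + (4/5)*(-4)))**2 = (n + (-1 - 16/5))**2 = (n - 21/5)**2 = (-21/5 + n)**2)
U(-83) + m = (-21 + 5*(-83))**2/25 - I*sqrt(18526)/3 = (-21 - 415)**2/25 - I*sqrt(18526)/3 = (1/25)*(-436)**2 - I*sqrt(18526)/3 = (1/25)*190096 - I*sqrt(18526)/3 = 190096/25 - I*sqrt(18526)/3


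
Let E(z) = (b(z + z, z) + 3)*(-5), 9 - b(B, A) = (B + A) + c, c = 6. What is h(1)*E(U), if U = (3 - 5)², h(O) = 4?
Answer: 120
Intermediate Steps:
b(B, A) = 3 - A - B (b(B, A) = 9 - ((B + A) + 6) = 9 - ((A + B) + 6) = 9 - (6 + A + B) = 9 + (-6 - A - B) = 3 - A - B)
U = 4 (U = (-2)² = 4)
E(z) = -30 + 15*z (E(z) = ((3 - z - (z + z)) + 3)*(-5) = ((3 - z - 2*z) + 3)*(-5) = ((3 - 3*z) + 3)*(-5) = (6 - 3*z)*(-5) = -30 + 15*z)
h(1)*E(U) = 4*(-30 + 15*4) = 4*(-30 + 60) = 4*30 = 120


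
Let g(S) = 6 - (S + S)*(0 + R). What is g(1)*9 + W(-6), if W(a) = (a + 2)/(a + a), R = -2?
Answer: 271/3 ≈ 90.333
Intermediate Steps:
W(a) = (2 + a)/(2*a) (W(a) = (2 + a)/((2*a)) = (2 + a)*(1/(2*a)) = (2 + a)/(2*a))
g(S) = 6 + 4*S (g(S) = 6 - (S + S)*(0 - 2) = 6 - 2*S*(-2) = 6 - (-4)*S = 6 + 4*S)
g(1)*9 + W(-6) = (6 + 4*1)*9 + (1/2)*(2 - 6)/(-6) = (6 + 4)*9 + (1/2)*(-1/6)*(-4) = 10*9 + 1/3 = 90 + 1/3 = 271/3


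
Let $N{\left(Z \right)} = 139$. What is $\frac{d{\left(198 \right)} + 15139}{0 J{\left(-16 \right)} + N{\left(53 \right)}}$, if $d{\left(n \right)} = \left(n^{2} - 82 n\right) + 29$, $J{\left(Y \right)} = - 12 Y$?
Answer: $\frac{38136}{139} \approx 274.36$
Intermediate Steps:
$d{\left(n \right)} = 29 + n^{2} - 82 n$
$\frac{d{\left(198 \right)} + 15139}{0 J{\left(-16 \right)} + N{\left(53 \right)}} = \frac{\left(29 + 198^{2} - 16236\right) + 15139}{0 \left(\left(-12\right) \left(-16\right)\right) + 139} = \frac{\left(29 + 39204 - 16236\right) + 15139}{0 \cdot 192 + 139} = \frac{22997 + 15139}{0 + 139} = \frac{38136}{139}$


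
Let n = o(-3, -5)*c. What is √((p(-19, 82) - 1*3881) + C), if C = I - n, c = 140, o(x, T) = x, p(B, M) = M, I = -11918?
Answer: I*√15297 ≈ 123.68*I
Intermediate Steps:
n = -420 (n = -3*140 = -420)
C = -11498 (C = -11918 - 1*(-420) = -11918 + 420 = -11498)
√((p(-19, 82) - 1*3881) + C) = √((82 - 1*3881) - 11498) = √((82 - 3881) - 11498) = √(-3799 - 11498) = √(-15297) = I*√15297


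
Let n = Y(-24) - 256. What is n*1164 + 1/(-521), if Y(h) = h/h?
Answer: -154643221/521 ≈ -2.9682e+5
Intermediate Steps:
Y(h) = 1
n = -255 (n = 1 - 256 = -255)
n*1164 + 1/(-521) = -255*1164 + 1/(-521) = -296820 - 1/521 = -154643221/521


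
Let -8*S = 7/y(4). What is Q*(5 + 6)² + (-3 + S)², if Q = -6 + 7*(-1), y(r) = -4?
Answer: -1602831/1024 ≈ -1565.3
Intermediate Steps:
S = 7/32 (S = -7/(8*(-4)) = -7*(-1)/(8*4) = -⅛*(-7/4) = 7/32 ≈ 0.21875)
Q = -13 (Q = -6 - 7 = -13)
Q*(5 + 6)² + (-3 + S)² = -13*(5 + 6)² + (-3 + 7/32)² = -13*11² + (-89/32)² = -13*121 + 7921/1024 = -1573 + 7921/1024 = -1602831/1024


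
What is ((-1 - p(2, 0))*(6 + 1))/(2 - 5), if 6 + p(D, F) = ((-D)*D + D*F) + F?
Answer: -21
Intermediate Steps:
p(D, F) = -6 + F - D² + D*F (p(D, F) = -6 + (((-D)*D + D*F) + F) = -6 + ((-D² + D*F) + F) = -6 + (F - D² + D*F) = -6 + F - D² + D*F)
((-1 - p(2, 0))*(6 + 1))/(2 - 5) = ((-1 - (-6 + 0 - 1*2² + 2*0))*(6 + 1))/(2 - 5) = ((-1 - (-6 + 0 - 1*4 + 0))*7)/(-3) = ((-1 - (-6 + 0 - 4 + 0))*7)*(-⅓) = ((-1 - 1*(-10))*7)*(-⅓) = ((-1 + 10)*7)*(-⅓) = (9*7)*(-⅓) = 63*(-⅓) = -21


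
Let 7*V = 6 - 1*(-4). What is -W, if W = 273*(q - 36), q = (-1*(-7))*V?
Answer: 7098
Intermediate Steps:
V = 10/7 (V = (6 - 1*(-4))/7 = (6 + 4)/7 = (1/7)*10 = 10/7 ≈ 1.4286)
q = 10 (q = -1*(-7)*(10/7) = 7*(10/7) = 10)
W = -7098 (W = 273*(10 - 36) = 273*(-26) = -7098)
-W = -1*(-7098) = 7098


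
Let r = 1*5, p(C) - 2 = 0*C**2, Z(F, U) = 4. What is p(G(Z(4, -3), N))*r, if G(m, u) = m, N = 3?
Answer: 10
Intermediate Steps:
p(C) = 2 (p(C) = 2 + 0*C**2 = 2 + 0 = 2)
r = 5
p(G(Z(4, -3), N))*r = 2*5 = 10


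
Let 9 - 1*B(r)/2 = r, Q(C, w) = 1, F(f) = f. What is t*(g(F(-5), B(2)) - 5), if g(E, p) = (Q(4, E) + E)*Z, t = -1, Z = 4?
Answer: 21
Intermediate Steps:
B(r) = 18 - 2*r
g(E, p) = 4 + 4*E (g(E, p) = (1 + E)*4 = 4 + 4*E)
t*(g(F(-5), B(2)) - 5) = -((4 + 4*(-5)) - 5) = -((4 - 20) - 5) = -(-16 - 5) = -1*(-21) = 21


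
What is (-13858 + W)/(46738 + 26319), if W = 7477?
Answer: -6381/73057 ≈ -0.087343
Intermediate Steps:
(-13858 + W)/(46738 + 26319) = (-13858 + 7477)/(46738 + 26319) = -6381/73057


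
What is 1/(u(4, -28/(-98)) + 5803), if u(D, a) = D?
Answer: 1/5807 ≈ 0.00017221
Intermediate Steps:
1/(u(4, -28/(-98)) + 5803) = 1/(4 + 5803) = 1/5807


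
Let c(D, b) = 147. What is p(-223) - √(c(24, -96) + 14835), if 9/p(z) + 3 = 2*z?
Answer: -9/449 - √14982 ≈ -122.42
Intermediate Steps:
p(z) = 9/(-3 + 2*z)
p(-223) - √(c(24, -96) + 14835) = 9/(-3 + 2*(-223)) - √(147 + 14835) = 9/(-3 - 446) - √14982 = 9/(-449) - √14982 = 9*(-1/449) - √14982 = -9/449 - √14982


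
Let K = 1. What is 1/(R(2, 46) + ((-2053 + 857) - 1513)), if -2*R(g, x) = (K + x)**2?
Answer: -2/7627 ≈ -0.00026223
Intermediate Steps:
R(g, x) = -(1 + x)**2/2
1/(R(2, 46) + ((-2053 + 857) - 1513)) = 1/(-(1 + 46)**2/2 + ((-2053 + 857) - 1513)) = 1/(-1/2*47**2 + (-1196 - 1513)) = 1/(-1/2*2209 - 2709) = 1/(-2209/2 - 2709) = 1/(-7627/2) = -2/7627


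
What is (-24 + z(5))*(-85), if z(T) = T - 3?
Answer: 1870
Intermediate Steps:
z(T) = -3 + T
(-24 + z(5))*(-85) = (-24 + (-3 + 5))*(-85) = (-24 + 2)*(-85) = -22*(-85) = 1870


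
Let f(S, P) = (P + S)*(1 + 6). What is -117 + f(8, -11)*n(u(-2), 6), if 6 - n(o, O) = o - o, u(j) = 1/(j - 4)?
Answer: -243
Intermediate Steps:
u(j) = 1/(-4 + j)
n(o, O) = 6 (n(o, O) = 6 - (o - o) = 6 - 1*0 = 6 + 0 = 6)
f(S, P) = 7*P + 7*S (f(S, P) = (P + S)*7 = 7*P + 7*S)
-117 + f(8, -11)*n(u(-2), 6) = -117 + (7*(-11) + 7*8)*6 = -117 + (-77 + 56)*6 = -117 - 21*6 = -117 - 126 = -243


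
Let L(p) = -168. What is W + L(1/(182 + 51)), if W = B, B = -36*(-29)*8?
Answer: 8184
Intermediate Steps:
B = 8352 (B = 1044*8 = 8352)
W = 8352
W + L(1/(182 + 51)) = 8352 - 168 = 8184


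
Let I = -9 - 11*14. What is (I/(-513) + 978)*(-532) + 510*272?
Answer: -10307116/27 ≈ -3.8175e+5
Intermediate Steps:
I = -163 (I = -9 - 154 = -163)
(I/(-513) + 978)*(-532) + 510*272 = (-163/(-513) + 978)*(-532) + 510*272 = (-163*(-1/513) + 978)*(-532) + 138720 = (163/513 + 978)*(-532) + 138720 = (501877/513)*(-532) + 138720 = -14052556/27 + 138720 = -10307116/27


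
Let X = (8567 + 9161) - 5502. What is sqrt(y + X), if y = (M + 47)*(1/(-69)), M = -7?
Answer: sqrt(58205226)/69 ≈ 110.57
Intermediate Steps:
y = -40/69 (y = (-7 + 47)*(1/(-69)) = 40*(1*(-1/69)) = 40*(-1/69) = -40/69 ≈ -0.57971)
X = 12226 (X = 17728 - 5502 = 12226)
sqrt(y + X) = sqrt(-40/69 + 12226) = sqrt(843554/69) = sqrt(58205226)/69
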